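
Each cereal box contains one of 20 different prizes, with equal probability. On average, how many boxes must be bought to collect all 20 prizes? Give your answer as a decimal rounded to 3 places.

After i distinct types are collected, each trial gives a new one with probability (20−i)/20, so the expected wait for the next new type is 20/(20−i).
E = 20/20 + 20/19 + 20/18 + 20/17 + 20/16 + 20/15 + 20/14 + 20/13 + 20/12 + 20/11 + 20/10 + 20/9 + 20/8 + 20/7 + 20/6 + 20/5 + 20/4 + 20/3 + 20/2 + 20/1 = 279175675/3879876 ≈ 71.955.

71.955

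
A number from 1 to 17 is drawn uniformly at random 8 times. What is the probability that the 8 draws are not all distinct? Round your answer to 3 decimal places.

P(all 8 different) = 17/17 · 16/17 · ··· · 10/17 ≈ 0.141.
P(at least two equal) = 1 − 0.141 = 0.859.

0.859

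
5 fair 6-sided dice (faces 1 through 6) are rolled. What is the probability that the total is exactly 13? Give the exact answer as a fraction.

There are 6^5 = 7776 equally likely outcomes.
The number of ordered 5-tuples from {1,…,6} summing to 13 is 420.
P(sum = 13) = 420/7776 = 35/648.

35/648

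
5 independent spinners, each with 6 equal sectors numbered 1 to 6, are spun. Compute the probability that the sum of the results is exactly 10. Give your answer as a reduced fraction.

7/432

There are 6^5 = 7776 equally likely outcomes.
The number of ordered 5-tuples from {1,…,6} summing to 10 is 126.
P(sum = 10) = 126/7776 = 7/432.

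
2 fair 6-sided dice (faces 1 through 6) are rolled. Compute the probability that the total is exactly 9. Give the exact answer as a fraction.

1/9

There are 6^2 = 36 equally likely outcomes.
The number of ordered 2-tuples from {1,…,6} summing to 9 is 4.
P(sum = 9) = 4/36 = 1/9.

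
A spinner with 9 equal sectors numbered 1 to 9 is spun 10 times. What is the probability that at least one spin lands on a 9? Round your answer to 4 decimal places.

P(no spin lands on a 9) = (8/9)^10 ≈ 0.3079.
P(at least one) = 1 − 0.3079 = 0.6921.

0.6921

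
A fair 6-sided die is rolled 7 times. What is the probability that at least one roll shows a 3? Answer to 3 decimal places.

0.721

P(no roll shows a 3) = (5/6)^7 ≈ 0.279.
P(at least one) = 1 − 0.279 = 0.721.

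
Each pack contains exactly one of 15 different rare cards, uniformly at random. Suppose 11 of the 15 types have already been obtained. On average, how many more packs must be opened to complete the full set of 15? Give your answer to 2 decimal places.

Starting from 11 distinct types, each trial gives a new one with probability (15−i)/15 when i types are held, so the wait for the next new type is 15/(15−i).
E = 15/4 + 15/3 + 15/2 + 15/1 = 125/4 ≈ 31.25.

31.25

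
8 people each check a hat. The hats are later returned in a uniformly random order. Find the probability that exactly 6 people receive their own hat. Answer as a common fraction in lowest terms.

1/1440

Choose which 6 of the 8 are fixed: C(8,6) = 28 ways.
The remaining 2 must have no fixed point: D(2) = 1.
P = 28·1/40320 = 1/1440.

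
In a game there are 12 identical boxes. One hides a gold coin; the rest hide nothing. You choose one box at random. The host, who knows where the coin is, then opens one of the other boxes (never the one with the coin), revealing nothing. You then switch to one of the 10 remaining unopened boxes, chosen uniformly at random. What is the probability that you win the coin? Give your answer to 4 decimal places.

Your original box holds the coin with probability 1/12, so the other 11 collectively hold it with probability 11/12.
The host can always find an empty box to open, so this doesn't change that 11/12; it is now spread over the 10 remaining unopened boxes.
P(win by switching) = (11/12) · (1/10) = 11/120 ≈ 0.0917.

0.0917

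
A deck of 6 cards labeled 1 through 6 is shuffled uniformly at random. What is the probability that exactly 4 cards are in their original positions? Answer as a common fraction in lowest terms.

Choose which 4 of the 6 are fixed: C(6,4) = 15 ways.
The remaining 2 must have no fixed point: D(2) = 1.
P = 15·1/720 = 1/48.

1/48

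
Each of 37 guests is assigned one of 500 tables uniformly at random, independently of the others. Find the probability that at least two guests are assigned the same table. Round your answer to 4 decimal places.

0.7448

It's easier to compute the probability that all 37 are distinct.
P(all distinct) = 500/500 · 499/500 · ··· · 464/500 ≈ 0.2552.
So the probability of at least one match is 1 − 0.2552 = 0.7448.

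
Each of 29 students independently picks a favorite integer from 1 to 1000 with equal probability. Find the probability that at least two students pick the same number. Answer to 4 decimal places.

It's easier to compute the probability that all 29 are distinct.
P(all distinct) = 1000/1000 · 999/1000 · ··· · 972/1000 ≈ 0.6637.
So the probability of at least one match is 1 − 0.6637 = 0.3363.

0.3363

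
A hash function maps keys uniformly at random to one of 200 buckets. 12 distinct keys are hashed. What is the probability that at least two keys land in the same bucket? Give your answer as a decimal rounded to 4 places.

It's easier to compute the probability that all 12 are distinct.
P(all distinct) = 200/200 · 199/200 · ··· · 189/200 ≈ 0.7143.
So the probability of at least one match is 1 − 0.7143 = 0.2857.

0.2857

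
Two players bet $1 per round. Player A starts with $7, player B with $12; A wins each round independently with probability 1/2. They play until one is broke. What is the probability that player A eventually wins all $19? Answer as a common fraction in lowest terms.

7/19

With a fair step, P(i) = ½P(i−1) + ½P(i+1) with P(0)=0, P(19)=1 has the linear solution P(i) = i/19.
P(7) = 7/19.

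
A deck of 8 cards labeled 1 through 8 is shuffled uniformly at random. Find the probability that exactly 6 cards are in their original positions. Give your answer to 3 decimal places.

0.001

Choose which 6 of the 8 are fixed: C(8,6) = 28 ways.
The remaining 2 must have no fixed point: D(2) = 1.
P = 28·1/40320 = 1/1440 ≈ 0.001.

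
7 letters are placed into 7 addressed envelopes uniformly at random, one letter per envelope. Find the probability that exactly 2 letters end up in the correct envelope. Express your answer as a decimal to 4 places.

Choose which 2 of the 7 are fixed: C(7,2) = 21 ways.
The remaining 5 must have no fixed point: D(5) = 44.
P = 21·44/5040 = 11/60 ≈ 0.1833.

0.1833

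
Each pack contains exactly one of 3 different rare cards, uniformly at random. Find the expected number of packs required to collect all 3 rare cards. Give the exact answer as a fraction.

After i distinct types are collected, each trial gives a new one with probability (3−i)/3, so the expected wait for the next new type is 3/(3−i).
E = 3/3 + 3/2 + 3/1 = 11/2.

11/2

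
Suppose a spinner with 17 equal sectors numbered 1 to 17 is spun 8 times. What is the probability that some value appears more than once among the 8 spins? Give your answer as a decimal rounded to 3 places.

0.859

P(all 8 different) = 17/17 · 16/17 · ··· · 10/17 ≈ 0.141.
P(at least two equal) = 1 − 0.141 = 0.859.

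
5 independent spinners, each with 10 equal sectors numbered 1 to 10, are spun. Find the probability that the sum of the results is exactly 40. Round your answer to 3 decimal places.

There are 10^5 = 100000 equally likely outcomes.
The number of ordered 5-tuples from {1,…,10} summing to 40 is 996.
P(sum = 40) = 996/100000 = 249/25000 ≈ 0.010.

0.010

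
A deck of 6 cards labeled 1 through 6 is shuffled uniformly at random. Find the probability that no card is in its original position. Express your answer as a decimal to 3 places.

This is the derangement probability: permutations of 6 with no fixed point.
D(6) = 6! · (1 − 1/1! + 1/2! − ··· + (−1)^6/6!) = 265.
P = 265/720 = 53/144 ≈ 0.368.

0.368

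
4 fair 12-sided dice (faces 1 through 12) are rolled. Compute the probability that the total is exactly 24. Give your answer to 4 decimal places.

0.0536

There are 12^4 = 20736 equally likely outcomes.
The number of ordered 4-tuples from {1,…,12} summing to 24 is 1111.
P(sum = 24) = 1111/20736 ≈ 0.0536.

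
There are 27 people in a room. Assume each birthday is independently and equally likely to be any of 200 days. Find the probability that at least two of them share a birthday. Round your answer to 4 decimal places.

0.8409

It's easier to compute the probability that all 27 are distinct.
P(all distinct) = 200/200 · 199/200 · ··· · 174/200 ≈ 0.1591.
So the probability of at least one match is 1 − 0.1591 = 0.8409.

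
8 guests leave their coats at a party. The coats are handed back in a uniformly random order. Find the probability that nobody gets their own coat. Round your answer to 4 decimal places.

0.3679

This is the derangement probability: permutations of 8 with no fixed point.
D(8) = 8! · (1 − 1/1! + 1/2! − ··· + (−1)^8/8!) = 14833.
P = 14833/40320 = 2119/5760 ≈ 0.3679.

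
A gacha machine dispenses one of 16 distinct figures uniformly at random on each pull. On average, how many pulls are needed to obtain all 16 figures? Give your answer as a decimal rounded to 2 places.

After i distinct types are collected, each trial gives a new one with probability (16−i)/16, so the expected wait for the next new type is 16/(16−i).
E = 16/16 + 16/15 + 16/14 + 16/13 + 16/12 + 16/11 + 16/10 + 16/9 + 16/8 + 16/7 + 16/6 + 16/5 + 16/4 + 16/3 + 16/2 + 16/1 = 2436559/45045 ≈ 54.09.

54.09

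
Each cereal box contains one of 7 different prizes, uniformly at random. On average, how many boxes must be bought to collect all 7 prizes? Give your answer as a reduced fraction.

After i distinct types are collected, each trial gives a new one with probability (7−i)/7, so the expected wait for the next new type is 7/(7−i).
E = 7/7 + 7/6 + 7/5 + 7/4 + 7/3 + 7/2 + 7/1 = 363/20.

363/20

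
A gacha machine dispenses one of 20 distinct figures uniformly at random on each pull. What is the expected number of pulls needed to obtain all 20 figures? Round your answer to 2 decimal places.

After i distinct types are collected, each trial gives a new one with probability (20−i)/20, so the expected wait for the next new type is 20/(20−i).
E = 20/20 + 20/19 + 20/18 + 20/17 + 20/16 + 20/15 + 20/14 + 20/13 + 20/12 + 20/11 + 20/10 + 20/9 + 20/8 + 20/7 + 20/6 + 20/5 + 20/4 + 20/3 + 20/2 + 20/1 = 279175675/3879876 ≈ 71.95.

71.95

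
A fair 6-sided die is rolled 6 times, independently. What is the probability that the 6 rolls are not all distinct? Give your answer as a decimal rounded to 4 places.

P(all 6 different) = 6/6 · 5/6 · ··· · 1/6 ≈ 0.0154.
P(at least two equal) = 1 − 0.0154 = 0.9846.

0.9846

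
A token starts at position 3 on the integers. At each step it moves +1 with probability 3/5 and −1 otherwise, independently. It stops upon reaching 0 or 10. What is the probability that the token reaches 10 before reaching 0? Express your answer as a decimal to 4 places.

Let r = q/p = (2/5)/(3/5) = 2/3. The recurrence P(i) = p·P(i+1) + q·P(i−1) with P(0)=0, P(10)=1 gives P(i) = (1 − r^i)/(1 − r^10).
P(3) = (1 − (2/3)^3) / (1 − (2/3)^10) = 41553/58025 ≈ 0.7161.

0.7161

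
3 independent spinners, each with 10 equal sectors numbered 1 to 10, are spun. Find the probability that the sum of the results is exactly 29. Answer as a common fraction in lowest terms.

3/1000

There are 10^3 = 1000 equally likely outcomes.
The number of ordered 3-tuples from {1,…,10} summing to 29 is 3.
P(sum = 29) = 3/1000.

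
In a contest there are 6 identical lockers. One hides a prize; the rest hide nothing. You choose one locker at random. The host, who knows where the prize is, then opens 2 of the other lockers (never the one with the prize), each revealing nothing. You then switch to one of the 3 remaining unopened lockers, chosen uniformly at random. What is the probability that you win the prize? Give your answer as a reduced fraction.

5/18

Your original locker holds the prize with probability 1/6, so the other 5 collectively hold it with probability 5/6.
The host can always find 2 empty lockers to open, so the reveals don't change that 5/6; it is now spread over the 3 remaining unopened lockers.
P(win by switching) = (5/6) · (1/3) = 5/18.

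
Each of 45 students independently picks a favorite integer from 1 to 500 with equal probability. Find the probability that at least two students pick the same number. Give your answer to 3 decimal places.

0.870

It's easier to compute the probability that all 45 are distinct.
P(all distinct) = 500/500 · 499/500 · ··· · 456/500 ≈ 0.130.
So the probability of at least one match is 1 − 0.130 = 0.870.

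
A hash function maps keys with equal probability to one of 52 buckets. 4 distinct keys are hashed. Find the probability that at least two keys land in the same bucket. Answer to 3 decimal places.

It's easier to compute the probability that all 4 are distinct.
P(all distinct) = 52/52 · 51/52 · ··· · 49/52 ≈ 0.889.
So the probability of at least one match is 1 − 0.889 = 0.111.

0.111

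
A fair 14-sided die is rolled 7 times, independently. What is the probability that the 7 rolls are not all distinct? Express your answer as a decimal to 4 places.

0.8359

P(all 7 different) = 14/14 · 13/14 · ··· · 8/14 ≈ 0.1641.
P(at least two equal) = 1 − 0.1641 = 0.8359.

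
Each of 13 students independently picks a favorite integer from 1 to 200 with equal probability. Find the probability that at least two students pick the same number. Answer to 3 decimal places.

It's easier to compute the probability that all 13 are distinct.
P(all distinct) = 200/200 · 199/200 · ··· · 188/200 ≈ 0.671.
So the probability of at least one match is 1 − 0.671 = 0.329.

0.329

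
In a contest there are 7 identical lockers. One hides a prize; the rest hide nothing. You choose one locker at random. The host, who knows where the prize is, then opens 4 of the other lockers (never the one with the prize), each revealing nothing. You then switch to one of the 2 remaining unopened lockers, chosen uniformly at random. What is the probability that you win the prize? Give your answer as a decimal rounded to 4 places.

0.4286

Your original locker holds the prize with probability 1/7, so the other 6 collectively hold it with probability 6/7.
The host can always find 4 empty lockers to open, so the reveals don't change that 6/7; it is now spread over the 2 remaining unopened lockers.
P(win by switching) = (6/7) · (1/2) = 3/7 ≈ 0.4286.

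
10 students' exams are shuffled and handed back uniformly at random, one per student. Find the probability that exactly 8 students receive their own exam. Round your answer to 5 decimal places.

Choose which 8 of the 10 are fixed: C(10,8) = 45 ways.
The remaining 2 must have no fixed point: D(2) = 1.
P = 45·1/3628800 = 1/80640 ≈ 0.00001.

0.00001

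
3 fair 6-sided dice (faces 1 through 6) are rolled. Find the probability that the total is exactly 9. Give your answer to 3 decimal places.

There are 6^3 = 216 equally likely outcomes.
The number of ordered 3-tuples from {1,…,6} summing to 9 is 25.
P(sum = 9) = 25/216 ≈ 0.116.

0.116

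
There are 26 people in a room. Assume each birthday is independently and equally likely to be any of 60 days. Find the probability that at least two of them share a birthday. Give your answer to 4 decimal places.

It's easier to compute the probability that all 26 are distinct.
P(all distinct) = 60/60 · 59/60 · ··· · 35/60 ≈ 0.0017.
So the probability of at least one match is 1 − 0.0017 = 0.9983.

0.9983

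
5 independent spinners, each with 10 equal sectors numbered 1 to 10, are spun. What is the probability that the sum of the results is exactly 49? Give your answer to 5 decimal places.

There are 10^5 = 100000 equally likely outcomes.
The number of ordered 5-tuples from {1,…,10} summing to 49 is 5.
P(sum = 49) = 5/100000 = 1/20000 ≈ 0.00005.

0.00005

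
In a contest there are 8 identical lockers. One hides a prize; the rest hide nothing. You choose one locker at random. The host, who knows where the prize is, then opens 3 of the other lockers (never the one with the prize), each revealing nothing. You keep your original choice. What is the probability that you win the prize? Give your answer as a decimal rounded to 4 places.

The host can always open 3 empty lockers regardless of your choice, so the reveals give no information about your original locker.
P(win by staying) = 1/8 ≈ 0.1250.

0.1250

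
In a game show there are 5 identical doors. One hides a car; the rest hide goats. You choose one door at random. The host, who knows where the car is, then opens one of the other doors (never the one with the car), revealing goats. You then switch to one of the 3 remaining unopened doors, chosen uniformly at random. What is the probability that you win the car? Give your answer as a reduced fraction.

4/15

Your original door holds the car with probability 1/5, so the other 4 collectively hold it with probability 4/5.
The host can always find an empty door to open, so this doesn't change that 4/5; it is now spread over the 3 remaining unopened doors.
P(win by switching) = (4/5) · (1/3) = 4/15.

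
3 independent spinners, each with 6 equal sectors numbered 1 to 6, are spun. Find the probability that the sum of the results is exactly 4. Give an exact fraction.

1/72

There are 6^3 = 216 equally likely outcomes.
The number of ordered 3-tuples from {1,…,6} summing to 4 is 3.
P(sum = 4) = 3/216 = 1/72.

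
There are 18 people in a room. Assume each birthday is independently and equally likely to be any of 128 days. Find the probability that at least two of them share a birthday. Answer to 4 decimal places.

0.7146

It's easier to compute the probability that all 18 are distinct.
P(all distinct) = 128/128 · 127/128 · ··· · 111/128 ≈ 0.2854.
So the probability of at least one match is 1 − 0.2854 = 0.7146.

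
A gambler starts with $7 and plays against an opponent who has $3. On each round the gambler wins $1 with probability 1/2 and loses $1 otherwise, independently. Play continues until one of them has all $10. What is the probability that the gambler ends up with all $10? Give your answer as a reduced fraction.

With a fair step, P(i) = ½P(i−1) + ½P(i+1) with P(0)=0, P(10)=1 has the linear solution P(i) = i/10.
P(7) = 7/10.

7/10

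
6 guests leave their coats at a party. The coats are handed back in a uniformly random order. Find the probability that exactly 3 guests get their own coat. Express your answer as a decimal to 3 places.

0.056

Choose which 3 of the 6 are fixed: C(6,3) = 20 ways.
The remaining 3 must have no fixed point: D(3) = 2.
P = 20·2/720 = 1/18 ≈ 0.056.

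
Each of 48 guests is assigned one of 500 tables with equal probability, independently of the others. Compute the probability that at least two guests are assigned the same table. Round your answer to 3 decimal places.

0.903

It's easier to compute the probability that all 48 are distinct.
P(all distinct) = 500/500 · 499/500 · ··· · 453/500 ≈ 0.097.
So the probability of at least one match is 1 − 0.097 = 0.903.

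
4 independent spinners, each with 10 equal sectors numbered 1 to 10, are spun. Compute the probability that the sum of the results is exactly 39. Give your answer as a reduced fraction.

There are 10^4 = 10000 equally likely outcomes.
The number of ordered 4-tuples from {1,…,10} summing to 39 is 4.
P(sum = 39) = 4/10000 = 1/2500.

1/2500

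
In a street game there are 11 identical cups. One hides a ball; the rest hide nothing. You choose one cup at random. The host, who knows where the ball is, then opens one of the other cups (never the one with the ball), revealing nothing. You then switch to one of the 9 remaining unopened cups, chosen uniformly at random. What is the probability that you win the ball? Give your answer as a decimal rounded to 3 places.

Your original cup holds the ball with probability 1/11, so the other 10 collectively hold it with probability 10/11.
The host can always find an empty cup to open, so this doesn't change that 10/11; it is now spread over the 9 remaining unopened cups.
P(win by switching) = (10/11) · (1/9) = 10/99 ≈ 0.101.

0.101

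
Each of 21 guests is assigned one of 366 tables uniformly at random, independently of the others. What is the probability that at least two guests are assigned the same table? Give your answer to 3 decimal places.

0.443

It's easier to compute the probability that all 21 are distinct.
P(all distinct) = 366/366 · 365/366 · ··· · 346/366 ≈ 0.557.
So the probability of at least one match is 1 − 0.557 = 0.443.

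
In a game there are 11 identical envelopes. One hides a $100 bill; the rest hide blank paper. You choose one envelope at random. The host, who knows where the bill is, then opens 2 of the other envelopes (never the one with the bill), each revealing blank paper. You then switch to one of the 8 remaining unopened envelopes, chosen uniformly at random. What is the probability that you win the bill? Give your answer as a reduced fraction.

Your original envelope holds the bill with probability 1/11, so the other 10 collectively hold it with probability 10/11.
The host can always find 2 empty envelopes to open, so the reveals don't change that 10/11; it is now spread over the 8 remaining unopened envelopes.
P(win by switching) = (10/11) · (1/8) = 5/44.

5/44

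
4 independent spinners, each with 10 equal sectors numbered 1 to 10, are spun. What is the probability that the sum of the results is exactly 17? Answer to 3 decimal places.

There are 10^4 = 10000 equally likely outcomes.
The number of ordered 4-tuples from {1,…,10} summing to 17 is 480.
P(sum = 17) = 480/10000 = 6/125 ≈ 0.048.

0.048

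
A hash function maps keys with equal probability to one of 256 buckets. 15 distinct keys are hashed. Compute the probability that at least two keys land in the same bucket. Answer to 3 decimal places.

It's easier to compute the probability that all 15 are distinct.
P(all distinct) = 256/256 · 255/256 · ··· · 242/256 ≈ 0.658.
So the probability of at least one match is 1 − 0.658 = 0.342.

0.342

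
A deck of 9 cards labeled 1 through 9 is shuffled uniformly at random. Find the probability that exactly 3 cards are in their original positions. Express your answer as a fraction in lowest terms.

Choose which 3 of the 9 are fixed: C(9,3) = 84 ways.
The remaining 6 must have no fixed point: D(6) = 265.
P = 84·265/362880 = 53/864.

53/864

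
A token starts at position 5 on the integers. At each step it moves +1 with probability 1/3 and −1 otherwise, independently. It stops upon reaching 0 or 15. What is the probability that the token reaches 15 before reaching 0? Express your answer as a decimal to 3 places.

0.001

Let r = q/p = (2/3)/(1/3) = 2. The recurrence P(i) = p·P(i+1) + q·P(i−1) with P(0)=0, P(15)=1 gives P(i) = (1 − r^i)/(1 − r^15).
P(5) = (1 − (2)^5) / (1 − (2)^15) = 1/1057 ≈ 0.001.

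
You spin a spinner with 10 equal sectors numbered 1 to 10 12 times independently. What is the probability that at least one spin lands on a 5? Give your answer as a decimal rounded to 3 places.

P(no spin lands on a 5) = (9/10)^12 ≈ 0.282.
P(at least one) = 1 − 0.282 = 0.718.

0.718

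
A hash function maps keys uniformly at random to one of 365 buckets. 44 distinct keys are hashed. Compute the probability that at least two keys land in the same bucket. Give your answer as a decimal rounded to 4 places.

0.9329

It's easier to compute the probability that all 44 are distinct.
P(all distinct) = 365/365 · 364/365 · ··· · 322/365 ≈ 0.0671.
So the probability of at least one match is 1 − 0.0671 = 0.9329.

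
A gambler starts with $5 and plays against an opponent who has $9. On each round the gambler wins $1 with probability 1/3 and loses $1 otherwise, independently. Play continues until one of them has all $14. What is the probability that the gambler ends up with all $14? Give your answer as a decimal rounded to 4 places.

0.0019

Let r = q/p = (2/3)/(1/3) = 2. The recurrence P(i) = p·P(i+1) + q·P(i−1) with P(0)=0, P(14)=1 gives P(i) = (1 − r^i)/(1 − r^14).
P(5) = (1 − (2)^5) / (1 − (2)^14) = 31/16383 ≈ 0.0019.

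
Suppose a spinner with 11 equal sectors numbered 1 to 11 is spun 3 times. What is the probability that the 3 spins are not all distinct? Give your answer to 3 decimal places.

0.256

P(all 3 different) = 11/11 · 10/11 · ··· · 9/11 ≈ 0.744.
P(at least two equal) = 1 − 0.744 = 0.256.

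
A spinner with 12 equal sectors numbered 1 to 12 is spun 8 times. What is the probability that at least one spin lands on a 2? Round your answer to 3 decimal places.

0.501

P(no spin lands on a 2) = (11/12)^8 ≈ 0.499.
P(at least one) = 1 − 0.499 = 0.501.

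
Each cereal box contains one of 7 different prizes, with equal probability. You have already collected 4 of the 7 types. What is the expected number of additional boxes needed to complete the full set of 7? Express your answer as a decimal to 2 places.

12.83

Starting from 4 distinct types, each trial gives a new one with probability (7−i)/7 when i types are held, so the wait for the next new type is 7/(7−i).
E = 7/3 + 7/2 + 7/1 = 77/6 ≈ 12.83.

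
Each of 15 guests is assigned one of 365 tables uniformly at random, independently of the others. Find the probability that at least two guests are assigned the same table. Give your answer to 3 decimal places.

0.253

It's easier to compute the probability that all 15 are distinct.
P(all distinct) = 365/365 · 364/365 · ··· · 351/365 ≈ 0.747.
So the probability of at least one match is 1 − 0.747 = 0.253.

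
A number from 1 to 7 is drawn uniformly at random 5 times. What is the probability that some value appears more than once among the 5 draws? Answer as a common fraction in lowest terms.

2041/2401

P(all 5 different) = 7/7 · 6/7 · ··· · 3/7 = 360/2401.
P(at least two equal) = 1 − 360/2401 = 2041/2401.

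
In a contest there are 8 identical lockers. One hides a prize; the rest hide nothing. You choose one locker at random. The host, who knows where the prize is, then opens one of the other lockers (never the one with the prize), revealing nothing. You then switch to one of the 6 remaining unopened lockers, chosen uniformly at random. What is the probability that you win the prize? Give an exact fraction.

7/48

Your original locker holds the prize with probability 1/8, so the other 7 collectively hold it with probability 7/8.
The host can always find an empty locker to open, so this doesn't change that 7/8; it is now spread over the 6 remaining unopened lockers.
P(win by switching) = (7/8) · (1/6) = 7/48.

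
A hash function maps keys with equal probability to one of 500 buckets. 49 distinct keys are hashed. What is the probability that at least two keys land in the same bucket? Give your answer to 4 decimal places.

0.9121

It's easier to compute the probability that all 49 are distinct.
P(all distinct) = 500/500 · 499/500 · ··· · 452/500 ≈ 0.0879.
So the probability of at least one match is 1 − 0.0879 = 0.9121.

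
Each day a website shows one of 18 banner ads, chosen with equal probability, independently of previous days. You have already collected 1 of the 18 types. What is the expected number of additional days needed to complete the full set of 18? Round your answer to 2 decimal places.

61.91

Starting from 1 distinct type, each trial gives a new one with probability (18−i)/18 when i types are held, so the wait for the next new type is 18/(18−i).
E = 18/17 + 18/16 + 18/15 + 18/14 + 18/13 + 18/12 + 18/11 + 18/10 + 18/9 + 18/8 + 18/7 + 18/6 + 18/5 + 18/4 + 18/3 + 18/2 + 18/1 = 42142223/680680 ≈ 61.91.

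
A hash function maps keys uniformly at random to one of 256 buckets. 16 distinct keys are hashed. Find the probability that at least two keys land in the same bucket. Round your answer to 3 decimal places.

It's easier to compute the probability that all 16 are distinct.
P(all distinct) = 256/256 · 255/256 · ··· · 241/256 ≈ 0.620.
So the probability of at least one match is 1 − 0.620 = 0.380.

0.380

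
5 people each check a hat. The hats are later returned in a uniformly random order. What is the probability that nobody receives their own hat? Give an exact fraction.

This is the derangement probability: permutations of 5 with no fixed point.
D(5) = 5! · (1 − 1/1! + 1/2! − ··· + (−1)^5/5!) = 44.
P = 44/120 = 11/30.

11/30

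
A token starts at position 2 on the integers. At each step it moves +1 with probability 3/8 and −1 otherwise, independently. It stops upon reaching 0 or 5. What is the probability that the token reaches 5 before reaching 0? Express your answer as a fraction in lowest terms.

Let r = q/p = (5/8)/(3/8) = 5/3. The recurrence P(i) = p·P(i+1) + q·P(i−1) with P(0)=0, P(5)=1 gives P(i) = (1 − r^i)/(1 − r^5).
P(2) = (1 − (5/3)^2) / (1 − (5/3)^5) = 216/1441.

216/1441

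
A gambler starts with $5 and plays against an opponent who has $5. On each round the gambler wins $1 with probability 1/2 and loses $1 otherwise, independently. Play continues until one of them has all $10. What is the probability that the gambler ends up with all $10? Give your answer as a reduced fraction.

With a fair step, P(i) = ½P(i−1) + ½P(i+1) with P(0)=0, P(10)=1 has the linear solution P(i) = i/10.
P(5) = 5/10 = 1/2.

1/2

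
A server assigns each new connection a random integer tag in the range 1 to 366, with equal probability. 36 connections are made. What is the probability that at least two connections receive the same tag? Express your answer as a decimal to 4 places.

0.8313

It's easier to compute the probability that all 36 are distinct.
P(all distinct) = 366/366 · 365/366 · ··· · 331/366 ≈ 0.1687.
So the probability of at least one match is 1 − 0.1687 = 0.8313.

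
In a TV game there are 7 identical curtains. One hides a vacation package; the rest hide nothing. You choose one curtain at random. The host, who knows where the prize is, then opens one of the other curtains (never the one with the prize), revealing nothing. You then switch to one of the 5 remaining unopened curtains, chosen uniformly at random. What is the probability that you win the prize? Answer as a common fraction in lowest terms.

Your original curtain holds the prize with probability 1/7, so the other 6 collectively hold it with probability 6/7.
The host can always find an empty curtain to open, so this doesn't change that 6/7; it is now spread over the 5 remaining unopened curtains.
P(win by switching) = (6/7) · (1/5) = 6/35.

6/35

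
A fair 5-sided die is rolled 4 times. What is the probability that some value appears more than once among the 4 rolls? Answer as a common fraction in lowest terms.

P(all 4 different) = 5/5 · 4/5 · ··· · 2/5 = 24/125.
P(at least two equal) = 1 − 24/125 = 101/125.

101/125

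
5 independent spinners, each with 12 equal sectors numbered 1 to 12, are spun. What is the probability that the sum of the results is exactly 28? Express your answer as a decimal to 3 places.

0.043

There are 12^5 = 248832 equally likely outcomes.
The number of ordered 5-tuples from {1,…,12} summing to 28 is 10725.
P(sum = 28) = 10725/248832 = 3575/82944 ≈ 0.043.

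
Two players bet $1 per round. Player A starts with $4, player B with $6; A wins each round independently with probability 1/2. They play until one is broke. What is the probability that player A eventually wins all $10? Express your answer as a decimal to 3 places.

0.400

With a fair step, P(i) = ½P(i−1) + ½P(i+1) with P(0)=0, P(10)=1 has the linear solution P(i) = i/10.
P(4) = 4/10 = 2/5 ≈ 0.400.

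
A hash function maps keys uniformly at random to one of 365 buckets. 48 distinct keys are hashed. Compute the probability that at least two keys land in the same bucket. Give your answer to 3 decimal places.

0.961

It's easier to compute the probability that all 48 are distinct.
P(all distinct) = 365/365 · 364/365 · ··· · 318/365 ≈ 0.039.
So the probability of at least one match is 1 − 0.039 = 0.961.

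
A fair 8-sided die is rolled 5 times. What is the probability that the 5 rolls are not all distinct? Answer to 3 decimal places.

0.795

P(all 5 different) = 8/8 · 7/8 · ··· · 4/8 ≈ 0.205.
P(at least two equal) = 1 − 0.205 = 0.795.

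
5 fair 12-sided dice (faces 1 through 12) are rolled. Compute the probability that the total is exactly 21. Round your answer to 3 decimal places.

There are 12^5 = 248832 equally likely outcomes.
The number of ordered 5-tuples from {1,…,12} summing to 21 is 4495.
P(sum = 21) = 4495/248832 ≈ 0.018.

0.018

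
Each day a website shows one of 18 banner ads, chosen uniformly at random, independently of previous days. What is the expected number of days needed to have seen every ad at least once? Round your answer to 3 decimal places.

62.912

After i distinct types are collected, each trial gives a new one with probability (18−i)/18, so the expected wait for the next new type is 18/(18−i).
E = 18/18 + 18/17 + 18/16 + 18/15 + 18/14 + 18/13 + 18/12 + 18/11 + 18/10 + 18/9 + 18/8 + 18/7 + 18/6 + 18/5 + 18/4 + 18/3 + 18/2 + 18/1 = 42822903/680680 ≈ 62.912.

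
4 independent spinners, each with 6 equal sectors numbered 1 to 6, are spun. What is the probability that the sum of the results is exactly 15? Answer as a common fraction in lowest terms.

35/324

There are 6^4 = 1296 equally likely outcomes.
The number of ordered 4-tuples from {1,…,6} summing to 15 is 140.
P(sum = 15) = 140/1296 = 35/324.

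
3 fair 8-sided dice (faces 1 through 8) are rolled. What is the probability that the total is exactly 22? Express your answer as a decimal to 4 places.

0.0117

There are 8^3 = 512 equally likely outcomes.
The number of ordered 3-tuples from {1,…,8} summing to 22 is 6.
P(sum = 22) = 6/512 = 3/256 ≈ 0.0117.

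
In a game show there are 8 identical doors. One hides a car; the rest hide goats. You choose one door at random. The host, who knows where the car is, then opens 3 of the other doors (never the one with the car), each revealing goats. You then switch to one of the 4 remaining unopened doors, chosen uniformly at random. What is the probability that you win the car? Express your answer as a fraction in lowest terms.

7/32

Your original door holds the car with probability 1/8, so the other 7 collectively hold it with probability 7/8.
The host can always find 3 empty doors to open, so the reveals don't change that 7/8; it is now spread over the 4 remaining unopened doors.
P(win by switching) = (7/8) · (1/4) = 7/32.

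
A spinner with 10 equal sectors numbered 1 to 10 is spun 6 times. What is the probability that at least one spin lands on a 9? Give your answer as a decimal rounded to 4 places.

0.4686

P(no spin lands on a 9) = (9/10)^6 ≈ 0.5314.
P(at least one) = 1 − 0.5314 = 0.4686.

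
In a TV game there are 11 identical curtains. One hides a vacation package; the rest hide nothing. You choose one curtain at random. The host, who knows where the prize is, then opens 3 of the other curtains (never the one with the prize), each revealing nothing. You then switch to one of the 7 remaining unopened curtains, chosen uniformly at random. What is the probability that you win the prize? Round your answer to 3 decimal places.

Your original curtain holds the prize with probability 1/11, so the other 10 collectively hold it with probability 10/11.
The host can always find 3 empty curtains to open, so the reveals don't change that 10/11; it is now spread over the 7 remaining unopened curtains.
P(win by switching) = (10/11) · (1/7) = 10/77 ≈ 0.130.

0.130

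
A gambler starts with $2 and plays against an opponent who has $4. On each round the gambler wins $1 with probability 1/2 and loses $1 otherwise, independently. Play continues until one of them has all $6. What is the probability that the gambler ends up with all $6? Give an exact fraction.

1/3

With a fair step, P(i) = ½P(i−1) + ½P(i+1) with P(0)=0, P(6)=1 has the linear solution P(i) = i/6.
P(2) = 2/6 = 1/3.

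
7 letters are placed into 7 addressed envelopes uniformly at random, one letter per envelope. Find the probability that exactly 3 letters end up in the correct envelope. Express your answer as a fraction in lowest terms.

Choose which 3 of the 7 are fixed: C(7,3) = 35 ways.
The remaining 4 must have no fixed point: D(4) = 9.
P = 35·9/5040 = 1/16.

1/16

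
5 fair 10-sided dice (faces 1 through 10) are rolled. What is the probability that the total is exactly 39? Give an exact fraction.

There are 10^5 = 100000 equally likely outcomes.
The number of ordered 5-tuples from {1,…,10} summing to 39 is 1340.
P(sum = 39) = 1340/100000 = 67/5000.

67/5000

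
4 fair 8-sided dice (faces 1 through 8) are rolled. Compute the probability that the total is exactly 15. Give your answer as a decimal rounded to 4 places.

0.0693

There are 8^4 = 4096 equally likely outcomes.
The number of ordered 4-tuples from {1,…,8} summing to 15 is 284.
P(sum = 15) = 284/4096 = 71/1024 ≈ 0.0693.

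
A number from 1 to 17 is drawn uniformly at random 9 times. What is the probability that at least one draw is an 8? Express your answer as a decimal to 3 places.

P(no draw is an 8) = (16/17)^9 ≈ 0.579.
P(at least one) = 1 − 0.579 = 0.421.

0.421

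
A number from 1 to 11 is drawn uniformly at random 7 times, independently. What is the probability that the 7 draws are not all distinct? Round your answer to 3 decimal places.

P(all 7 different) = 11/11 · 10/11 · ··· · 5/11 ≈ 0.085.
P(at least two equal) = 1 − 0.085 = 0.915.

0.915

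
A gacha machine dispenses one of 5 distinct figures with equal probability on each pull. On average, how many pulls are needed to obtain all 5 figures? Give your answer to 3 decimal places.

After i distinct types are collected, each trial gives a new one with probability (5−i)/5, so the expected wait for the next new type is 5/(5−i).
E = 5/5 + 5/4 + 5/3 + 5/2 + 5/1 = 137/12 ≈ 11.417.

11.417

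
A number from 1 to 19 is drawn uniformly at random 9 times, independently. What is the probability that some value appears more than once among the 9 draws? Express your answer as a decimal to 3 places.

P(all 9 different) = 19/19 · 18/19 · ··· · 11/19 ≈ 0.104.
P(at least two equal) = 1 − 0.104 = 0.896.

0.896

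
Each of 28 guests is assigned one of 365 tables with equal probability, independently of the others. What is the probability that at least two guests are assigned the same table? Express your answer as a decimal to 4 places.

0.6545

It's easier to compute the probability that all 28 are distinct.
P(all distinct) = 365/365 · 364/365 · ··· · 338/365 ≈ 0.3455.
So the probability of at least one match is 1 − 0.3455 = 0.6545.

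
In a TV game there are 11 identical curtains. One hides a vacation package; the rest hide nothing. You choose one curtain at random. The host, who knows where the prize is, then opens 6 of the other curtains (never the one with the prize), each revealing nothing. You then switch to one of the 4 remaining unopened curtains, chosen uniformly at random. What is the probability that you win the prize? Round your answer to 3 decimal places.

0.227

Your original curtain holds the prize with probability 1/11, so the other 10 collectively hold it with probability 10/11.
The host can always find 6 empty curtains to open, so the reveals don't change that 10/11; it is now spread over the 4 remaining unopened curtains.
P(win by switching) = (10/11) · (1/4) = 5/22 ≈ 0.227.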